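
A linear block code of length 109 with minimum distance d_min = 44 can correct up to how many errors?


Correction capability = floor((d-1)/2) = floor((44-1)/2) = 21

21 errors


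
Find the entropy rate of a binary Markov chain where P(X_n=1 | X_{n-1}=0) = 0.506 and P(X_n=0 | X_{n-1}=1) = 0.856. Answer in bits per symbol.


Stationary distribution: pi_0 = p10/(p01+p10) = 0.6285, pi_1 = 0.3715. Entropy rate H' = pi_0*H(p01) + pi_1*H(p10) = 0.6285*0.9999 + 0.3715*0.5946 = 0.8493

0.8493 bits/symbol


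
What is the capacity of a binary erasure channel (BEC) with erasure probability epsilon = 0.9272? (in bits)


C = 1 - epsilon = 1 - 0.9272 = 0.0728

0.0728 bits


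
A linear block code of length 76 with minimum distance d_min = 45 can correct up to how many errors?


Correction capability = floor((d-1)/2) = floor((45-1)/2) = 22

22 errors


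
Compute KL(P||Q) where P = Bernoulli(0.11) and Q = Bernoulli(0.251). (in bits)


KL = p*log2(p/q) + (1-p)*log2((1-p)/(1-q)) = 0.11*log2(0.11/0.251) + 0.89*log2(0.89/0.749) = 0.0905

0.0905 bits


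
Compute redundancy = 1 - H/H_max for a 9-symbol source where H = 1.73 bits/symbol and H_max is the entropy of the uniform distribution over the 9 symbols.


H_max = log2(K) = log2(9) = 3.1699 bits/symbol. Redundancy = 1 - H/H_max = 1 - 1.73/3.1699 = 1 - 0.5458 = 0.4542

0.4542


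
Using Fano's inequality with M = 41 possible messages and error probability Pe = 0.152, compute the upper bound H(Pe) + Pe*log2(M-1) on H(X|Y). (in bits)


H(Pe) = -Pe*log2(Pe) - (1-Pe)*log2(1-Pe) = -0.152*log2(0.152) - 0.848*log2(0.848) = 0.413114 + 0.201709 = 0.6148. Pe*log2(M-1) = 0.152*log2(40) = 0.808933. Bound = H(Pe) + Pe*log2(M-1) = 0.413114 + 0.201709 + 0.808933 = 1.4238

1.4238 bits


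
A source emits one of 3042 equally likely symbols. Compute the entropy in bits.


H = log2(n) = log2(3042) = 11.5708

11.5708 bits


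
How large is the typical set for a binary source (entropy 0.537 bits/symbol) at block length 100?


log2|A_typical| = nH = 100 * 0.537 = 53.7, so |A_typical| ~ 2^53.7 = 1.463e+16

1.463e+16


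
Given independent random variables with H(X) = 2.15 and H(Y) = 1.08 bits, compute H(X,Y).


For independent variables, H(X,Y) = H(X) + H(Y) = 2.15 + 1.08 = 3.23

3.23 bits


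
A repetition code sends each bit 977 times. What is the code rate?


Rate = k/n = 1/977

1/977


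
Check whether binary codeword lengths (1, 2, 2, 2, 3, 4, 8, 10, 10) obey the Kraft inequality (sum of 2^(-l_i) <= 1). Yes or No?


Kraft sum = sum(2^(-l_i)) = 1.4434, need <= 1. Result: violated (a binary prefix-free code with these lengths cannot exist)

No


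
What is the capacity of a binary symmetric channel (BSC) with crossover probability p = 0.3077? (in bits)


H(p) = -p*log2(p) - (1-p)*log2(1-p) = -0.3077*log2(0.3077) - 0.6923*log2(0.6923) = 0.523214 + 0.367286 = 0.8905. C = 1 - H(p) = 1 - 0.8905 = 0.1095

0.1095 bits


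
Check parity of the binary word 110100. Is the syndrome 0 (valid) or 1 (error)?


Syndrome = XOR of all bits = 1 XOR 1 XOR 0 XOR 1 XOR 0 XOR 0 = 1

1


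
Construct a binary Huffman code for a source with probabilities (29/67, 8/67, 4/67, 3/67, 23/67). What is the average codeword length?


Huffman construction (repeatedly merge the two least-probable nodes; each merge adds 1 bit to every symbol beneath it): 3/67 + 4/67 = 7/67; 7/67 + 8/67 = 15/67; 15/67 + 23/67 = 38/67; 29/67 + 38/67 = 1. Resulting codeword lengths (in the order the probabilities were given): (1, 3, 4, 4, 2). L_avg = sum(p_i * l_i) = 29/67*1 + 8/67*3 + 4/67*4 + 3/67*4 + 23/67*2 = 127/67 = 1.8955

1.8955 bits


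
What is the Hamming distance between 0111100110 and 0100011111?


Count differing positions: . . ^ ^ ^ ^ ^ . . ^ = 6 differences

6


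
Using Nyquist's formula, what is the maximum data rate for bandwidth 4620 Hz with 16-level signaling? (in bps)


Rate = 2 * B * log2(M) = 2 * 4620 * 4.0 = 36960.0

36960.0 bps


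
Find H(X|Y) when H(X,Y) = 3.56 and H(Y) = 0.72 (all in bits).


H(X|Y) = H(X,Y) - H(Y) = 3.56 - 0.72 = 2.84

2.84 bits


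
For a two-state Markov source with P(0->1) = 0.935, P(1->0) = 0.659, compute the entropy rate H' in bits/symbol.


Stationary distribution: pi_0 = p10/(p01+p10) = 0.4134, pi_1 = 0.5866. Entropy rate H' = pi_0*H(p01) + pi_1*H(p10) = 0.4134*0.347 + 0.5866*0.9258 = 0.6865

0.6865 bits/symbol


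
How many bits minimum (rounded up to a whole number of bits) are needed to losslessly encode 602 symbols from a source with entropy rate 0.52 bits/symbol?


Minimum bits >= n * H = 602 * 0.52 = 313.04, rounded up to a whole number of bits = 314

314 bits


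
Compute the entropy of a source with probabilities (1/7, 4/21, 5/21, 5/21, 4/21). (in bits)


H = -sum(p_i * log2(p_i)). Terms: -(1/7)*log2(1/7) = 0.401051; -(4/21)*log2(4/21) = 0.455680; -(5/21)*log2(5/21) = 0.492950; -(5/21)*log2(5/21) = 0.492950; -(4/21)*log2(4/21) = 0.455680. H = 0.401051 + 0.455680 + 0.492950 + 0.492950 + 0.455680 = 2.2983

2.2983 bits


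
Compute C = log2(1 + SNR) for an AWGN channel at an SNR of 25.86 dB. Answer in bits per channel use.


SNR_linear = 10^(25.86/10) = 385.4784; C = log2(1 + SNR_linear) = log2(1 + 385.4784) = 8.5942

8.5942 bits/channel use


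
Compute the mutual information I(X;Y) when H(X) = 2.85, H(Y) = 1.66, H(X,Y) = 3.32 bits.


I(X;Y) = H(X) + H(Y) - H(X,Y) = 2.85 + 1.66 - 3.32 = 1.19

1.19 bits


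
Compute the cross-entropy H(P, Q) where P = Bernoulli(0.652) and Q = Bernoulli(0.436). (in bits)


H(P,Q) = -p*log2(q) - (1-p)*log2(1-q). -0.652*log2(0.436) = 0.780835; -0.348*log2(0.564) = 0.287529. H(P,Q) = 0.780835 + 0.287529 = 1.0684

1.0684 bits


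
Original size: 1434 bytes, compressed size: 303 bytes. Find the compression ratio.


Ratio = original / compressed = 1434 / 303 = 4.7327

4.7327


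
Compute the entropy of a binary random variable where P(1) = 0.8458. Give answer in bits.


H = -p*log2(p) - (1-p)*log2(1-p). -0.8458*log2(0.8458) = 0.204355; -0.1542*log2(0.1542) = 0.415897. H = 0.204355 + 0.415897 = 0.6203

0.6203 bits


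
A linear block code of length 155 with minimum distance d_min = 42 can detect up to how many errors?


Detection capability = d_min - 1 = 42 - 1 = 41

41 errors


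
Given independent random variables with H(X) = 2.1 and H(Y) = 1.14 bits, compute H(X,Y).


For independent variables, H(X,Y) = H(X) + H(Y) = 2.1 + 1.14 = 3.24

3.24 bits


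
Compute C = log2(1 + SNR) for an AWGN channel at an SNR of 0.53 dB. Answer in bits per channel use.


SNR_linear = 10^(0.53/10) = 1.1298; C = log2(1 + SNR_linear) = log2(1 + 1.1298) = 1.0907

1.0907 bits/channel use


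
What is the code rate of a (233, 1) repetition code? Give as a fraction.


Rate = k/n = 1/233

1/233


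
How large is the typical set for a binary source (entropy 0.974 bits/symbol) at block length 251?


log2|A_typical| = nH = 251 * 0.974 = 244.474, so |A_typical| ~ 2^244.474 = 3.927e+73

3.927e+73


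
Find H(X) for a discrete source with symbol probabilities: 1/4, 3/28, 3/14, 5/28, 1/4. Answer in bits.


H = -sum(p_i * log2(p_i)). Terms: -(1/4)*log2(1/4) = 0.500000; -(3/28)*log2(3/28) = 0.345256; -(3/14)*log2(3/14) = 0.476227; -(5/28)*log2(5/28) = 0.443826; -(1/4)*log2(1/4) = 0.500000. H = 0.500000 + 0.345256 + 0.476227 + 0.443826 + 0.500000 = 2.2653

2.2653 bits


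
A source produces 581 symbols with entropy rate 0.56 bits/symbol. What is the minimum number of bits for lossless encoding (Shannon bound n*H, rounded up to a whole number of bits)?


Minimum bits >= n * H = 581 * 0.56 = 325.36, rounded up to a whole number of bits = 326

326 bits


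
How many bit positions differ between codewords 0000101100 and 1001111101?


Count differing positions: ^ . . ^ . ^ . . . ^ = 4 differences

4


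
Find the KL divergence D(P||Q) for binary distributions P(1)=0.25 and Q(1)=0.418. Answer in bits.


KL = p*log2(p/q) + (1-p)*log2((1-p)/(1-q)) = 0.25*log2(0.25/0.418) + 0.75*log2(0.75/0.582) = 0.089

0.089 bits


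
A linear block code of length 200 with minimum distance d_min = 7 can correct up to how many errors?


Correction capability = floor((d-1)/2) = floor((7-1)/2) = 3

3 errors


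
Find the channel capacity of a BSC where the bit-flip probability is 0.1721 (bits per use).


H(p) = -p*log2(p) - (1-p)*log2(1-p) = -0.1721*log2(0.1721) - 0.8279*log2(0.8279) = 0.436907 + 0.225579 = 0.6625. C = 1 - H(p) = 1 - 0.6625 = 0.3375

0.3375 bits


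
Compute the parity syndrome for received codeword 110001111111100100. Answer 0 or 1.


Syndrome = XOR of all bits = 1 XOR 1 XOR 0 XOR 0 XOR 0 XOR 1 XOR 1 XOR 1 XOR 1 XOR 1 XOR 1 XOR 1 XOR 1 XOR 0 XOR 0 XOR 1 XOR 0 XOR 0 = 1

1


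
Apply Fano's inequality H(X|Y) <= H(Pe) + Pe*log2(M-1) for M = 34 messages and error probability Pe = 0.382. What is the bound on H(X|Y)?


H(Pe) = -Pe*log2(Pe) - (1-Pe)*log2(1-Pe) = -0.382*log2(0.382) - 0.618*log2(0.618) = 0.530352 + 0.429091 = 0.9594. Pe*log2(M-1) = 0.382*log2(33) = 1.926959. Bound = H(Pe) + Pe*log2(M-1) = 0.530352 + 0.429091 + 1.926959 = 2.8864

2.8864 bits


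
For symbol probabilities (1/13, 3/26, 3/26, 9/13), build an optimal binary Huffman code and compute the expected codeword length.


Huffman construction (repeatedly merge the two least-probable nodes; each merge adds 1 bit to every symbol beneath it): 1/13 + 3/26 = 5/26; 3/26 + 5/26 = 4/13; 4/13 + 9/13 = 1. Resulting codeword lengths (in the order the probabilities were given): (3, 3, 2, 1). L_avg = sum(p_i * l_i) = 1/13*3 + 3/26*3 + 3/26*2 + 9/13*1 = 3/2 = 1.5

1.5 bits


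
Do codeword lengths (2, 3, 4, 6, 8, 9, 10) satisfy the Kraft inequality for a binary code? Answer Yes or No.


Kraft sum = sum(2^(-l_i)) = 0.46, need <= 1. Result: satisfied (a binary prefix-free code with these lengths exists)

Yes


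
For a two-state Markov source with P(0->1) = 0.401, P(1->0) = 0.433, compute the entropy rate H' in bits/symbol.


Stationary distribution: pi_0 = p10/(p01+p10) = 0.5192, pi_1 = 0.4808. Entropy rate H' = pi_0*H(p01) + pi_1*H(p10) = 0.5192*0.9715 + 0.4808*0.987 = 0.979

0.979 bits/symbol


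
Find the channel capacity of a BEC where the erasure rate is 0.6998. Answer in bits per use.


C = 1 - epsilon = 1 - 0.6998 = 0.3002

0.3002 bits


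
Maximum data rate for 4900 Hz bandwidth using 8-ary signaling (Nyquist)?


Rate = 2 * B * log2(M) = 2 * 4900 * 3.0 = 29400.0

29400.0 bps


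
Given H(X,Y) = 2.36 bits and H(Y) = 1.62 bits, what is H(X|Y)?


H(X|Y) = H(X,Y) - H(Y) = 2.36 - 1.62 = 0.74

0.74 bits


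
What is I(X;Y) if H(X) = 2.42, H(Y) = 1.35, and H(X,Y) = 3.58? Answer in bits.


I(X;Y) = H(X) + H(Y) - H(X,Y) = 2.42 + 1.35 - 3.58 = 0.19

0.19 bits


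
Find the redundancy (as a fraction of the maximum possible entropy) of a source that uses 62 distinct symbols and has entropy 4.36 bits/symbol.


H_max = log2(K) = log2(62) = 5.9542 bits/symbol. Redundancy = 1 - H/H_max = 1 - 4.36/5.9542 = 1 - 0.7323 = 0.2677

0.2677


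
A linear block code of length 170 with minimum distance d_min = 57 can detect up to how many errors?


Detection capability = d_min - 1 = 57 - 1 = 56

56 errors


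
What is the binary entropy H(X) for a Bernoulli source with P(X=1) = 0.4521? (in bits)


H = -p*log2(p) - (1-p)*log2(1-p). -0.4521*log2(0.4521) = 0.517784; -0.5479*log2(0.5479) = 0.475586. H = 0.517784 + 0.475586 = 0.9934

0.9934 bits


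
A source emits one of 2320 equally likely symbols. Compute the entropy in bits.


H = log2(n) = log2(2320) = 11.1799

11.1799 bits


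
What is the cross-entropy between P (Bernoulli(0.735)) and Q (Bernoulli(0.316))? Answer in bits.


H(P,Q) = -p*log2(q) - (1-p)*log2(1-q). -0.735*log2(0.316) = 1.221573; -0.265*log2(0.684) = 0.145202. H(P,Q) = 1.221573 + 0.145202 = 1.3668

1.3668 bits


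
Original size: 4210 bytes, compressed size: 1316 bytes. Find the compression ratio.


Ratio = original / compressed = 4210 / 1316 = 3.1991

3.1991


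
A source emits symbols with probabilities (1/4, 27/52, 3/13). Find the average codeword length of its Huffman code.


Huffman construction (repeatedly merge the two least-probable nodes; each merge adds 1 bit to every symbol beneath it): 3/13 + 1/4 = 25/52; 25/52 + 27/52 = 1. Resulting codeword lengths (in the order the probabilities were given): (2, 1, 2). L_avg = sum(p_i * l_i) = 1/4*2 + 27/52*1 + 3/13*2 = 77/52 = 1.4808

1.4808 bits


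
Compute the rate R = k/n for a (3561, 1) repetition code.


Rate = k/n = 1/3561

1/3561


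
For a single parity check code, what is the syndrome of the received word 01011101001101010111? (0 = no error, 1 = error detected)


Syndrome = XOR of all bits = 0 XOR 1 XOR 0 XOR 1 XOR 1 XOR 1 XOR 0 XOR 1 XOR 0 XOR 0 XOR 1 XOR 1 XOR 0 XOR 1 XOR 0 XOR 1 XOR 0 XOR 1 XOR 1 XOR 1 = 0

0


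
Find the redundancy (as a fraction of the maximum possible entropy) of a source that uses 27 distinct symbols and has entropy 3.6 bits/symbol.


H_max = log2(K) = log2(27) = 4.7549 bits/symbol. Redundancy = 1 - H/H_max = 1 - 3.6/4.7549 = 1 - 0.7571 = 0.2429

0.2429


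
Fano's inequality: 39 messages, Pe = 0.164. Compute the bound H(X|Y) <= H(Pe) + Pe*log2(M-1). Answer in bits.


H(Pe) = -Pe*log2(Pe) - (1-Pe)*log2(1-Pe) = -0.164*log2(0.164) - 0.836*log2(0.836) = 0.427750 + 0.216043 = 0.6438. Pe*log2(M-1) = 0.164*log2(38) = 0.860660. Bound = H(Pe) + Pe*log2(M-1) = 0.427750 + 0.216043 + 0.860660 = 1.5045

1.5045 bits


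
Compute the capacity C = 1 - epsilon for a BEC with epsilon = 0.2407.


C = 1 - epsilon = 1 - 0.2407 = 0.7593

0.7593 bits


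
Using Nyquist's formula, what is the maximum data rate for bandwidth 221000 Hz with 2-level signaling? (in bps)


Rate = 2 * B * log2(M) = 2 * 221000 * 1.0 = 442000.0

442000.0 bps


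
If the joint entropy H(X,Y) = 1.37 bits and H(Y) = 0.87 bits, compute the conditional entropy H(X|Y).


H(X|Y) = H(X,Y) - H(Y) = 1.37 - 0.87 = 0.5

0.5 bits


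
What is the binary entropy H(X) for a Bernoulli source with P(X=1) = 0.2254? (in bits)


H = -p*log2(p) - (1-p)*log2(1-p). -0.2254*log2(0.2254) = 0.484484; -0.7746*log2(0.7746) = 0.285422. H = 0.484484 + 0.285422 = 0.7699

0.7699 bits


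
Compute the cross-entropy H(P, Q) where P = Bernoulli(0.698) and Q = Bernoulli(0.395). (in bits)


H(P,Q) = -p*log2(q) - (1-p)*log2(1-q). -0.698*log2(0.395) = 0.935373; -0.302*log2(0.605) = 0.218948. H(P,Q) = 0.935373 + 0.218948 = 1.1543

1.1543 bits


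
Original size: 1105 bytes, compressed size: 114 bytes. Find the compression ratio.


Ratio = original / compressed = 1105 / 114 = 9.693

9.693


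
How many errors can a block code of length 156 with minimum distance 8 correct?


Correction capability = floor((d-1)/2) = floor((8-1)/2) = 3

3 errors


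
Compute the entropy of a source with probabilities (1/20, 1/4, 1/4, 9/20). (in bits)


H = -sum(p_i * log2(p_i)). Terms: -(1/20)*log2(1/20) = 0.216096; -(1/4)*log2(1/4) = 0.500000; -(1/4)*log2(1/4) = 0.500000; -(9/20)*log2(9/20) = 0.518401. H = 0.216096 + 0.500000 + 0.500000 + 0.518401 = 1.7345

1.7345 bits


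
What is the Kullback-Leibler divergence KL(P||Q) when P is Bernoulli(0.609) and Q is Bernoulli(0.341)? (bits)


KL = p*log2(p/q) + (1-p)*log2((1-p)/(1-q)) = 0.609*log2(0.609/0.341) + 0.391*log2(0.391/0.659) = 0.2151

0.2151 bits


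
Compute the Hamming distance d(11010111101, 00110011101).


Count differing positions: ^ ^ ^ . . ^ . . . . . = 4 differences

4


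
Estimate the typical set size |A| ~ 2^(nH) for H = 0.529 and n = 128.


log2|A_typical| = nH = 128 * 0.529 = 67.712, so |A_typical| ~ 2^67.712 = 2.417e+20

2.417e+20


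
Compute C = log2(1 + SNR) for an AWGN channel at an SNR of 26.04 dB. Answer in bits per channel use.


SNR_linear = 10^(26.04/10) = 401.7908; C = log2(1 + SNR_linear) = log2(1 + 401.7908) = 8.6539

8.6539 bits/channel use


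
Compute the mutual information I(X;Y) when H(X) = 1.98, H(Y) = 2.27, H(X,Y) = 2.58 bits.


I(X;Y) = H(X) + H(Y) - H(X,Y) = 1.98 + 2.27 - 2.58 = 1.67

1.67 bits


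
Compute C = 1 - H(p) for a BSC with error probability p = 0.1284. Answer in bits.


H(p) = -p*log2(p) - (1-p)*log2(1-p) = -0.1284*log2(0.1284) - 0.8716*log2(0.8716) = 0.380229 + 0.172805 = 0.553. C = 1 - H(p) = 1 - 0.553 = 0.447

0.447 bits


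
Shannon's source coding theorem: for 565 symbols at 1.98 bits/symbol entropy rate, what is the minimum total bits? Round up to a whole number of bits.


Minimum bits >= n * H = 565 * 1.98 = 1118.7, rounded up to a whole number of bits = 1119

1119 bits


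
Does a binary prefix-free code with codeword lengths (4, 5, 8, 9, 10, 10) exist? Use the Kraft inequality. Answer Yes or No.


Kraft sum = sum(2^(-l_i)) = 0.1016, need <= 1. Result: satisfied (a binary prefix-free code with these lengths exists)

Yes


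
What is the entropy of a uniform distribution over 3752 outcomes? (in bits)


H = log2(n) = log2(3752) = 11.8734

11.8734 bits


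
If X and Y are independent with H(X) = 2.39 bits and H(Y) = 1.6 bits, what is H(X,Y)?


For independent variables, H(X,Y) = H(X) + H(Y) = 2.39 + 1.6 = 3.99

3.99 bits


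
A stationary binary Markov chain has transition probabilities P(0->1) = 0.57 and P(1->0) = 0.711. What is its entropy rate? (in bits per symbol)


Stationary distribution: pi_0 = p10/(p01+p10) = 0.555, pi_1 = 0.445. Entropy rate H' = pi_0*H(p01) + pi_1*H(p10) = 0.555*0.9858 + 0.445*0.8674 = 0.9331

0.9331 bits/symbol


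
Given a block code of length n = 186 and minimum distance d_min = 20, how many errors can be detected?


Detection capability = d_min - 1 = 20 - 1 = 19

19 errors


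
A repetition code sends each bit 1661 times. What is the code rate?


Rate = k/n = 1/1661

1/1661


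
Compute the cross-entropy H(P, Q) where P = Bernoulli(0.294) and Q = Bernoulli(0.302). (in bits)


H(P,Q) = -p*log2(q) - (1-p)*log2(1-q). -0.294*log2(0.302) = 0.507850; -0.706*log2(0.698) = 0.366203. H(P,Q) = 0.507850 + 0.366203 = 0.8741

0.8741 bits


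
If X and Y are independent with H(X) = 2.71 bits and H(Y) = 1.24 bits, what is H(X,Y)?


For independent variables, H(X,Y) = H(X) + H(Y) = 2.71 + 1.24 = 3.95

3.95 bits


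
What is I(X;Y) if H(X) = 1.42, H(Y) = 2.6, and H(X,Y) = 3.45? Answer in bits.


I(X;Y) = H(X) + H(Y) - H(X,Y) = 1.42 + 2.6 - 3.45 = 0.57

0.57 bits


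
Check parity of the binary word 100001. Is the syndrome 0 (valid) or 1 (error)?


Syndrome = XOR of all bits = 1 XOR 0 XOR 0 XOR 0 XOR 0 XOR 1 = 0

0


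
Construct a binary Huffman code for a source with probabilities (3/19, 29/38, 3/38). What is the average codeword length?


Huffman construction (repeatedly merge the two least-probable nodes; each merge adds 1 bit to every symbol beneath it): 3/38 + 3/19 = 9/38; 9/38 + 29/38 = 1. Resulting codeword lengths (in the order the probabilities were given): (2, 1, 2). L_avg = sum(p_i * l_i) = 3/19*2 + 29/38*1 + 3/38*2 = 47/38 = 1.2368

1.2368 bits


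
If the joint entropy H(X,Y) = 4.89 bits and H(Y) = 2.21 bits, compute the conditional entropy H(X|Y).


H(X|Y) = H(X,Y) - H(Y) = 4.89 - 2.21 = 2.68

2.68 bits


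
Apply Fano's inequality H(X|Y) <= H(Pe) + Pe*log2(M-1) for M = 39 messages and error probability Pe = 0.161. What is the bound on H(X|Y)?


H(Pe) = -Pe*log2(Pe) - (1-Pe)*log2(1-Pe) = -0.161*log2(0.161) - 0.839*log2(0.839) = 0.424214 + 0.212483 = 0.6367. Pe*log2(M-1) = 0.161*log2(38) = 0.844916. Bound = H(Pe) + Pe*log2(M-1) = 0.424214 + 0.212483 + 0.844916 = 1.4816

1.4816 bits


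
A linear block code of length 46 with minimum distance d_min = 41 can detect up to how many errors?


Detection capability = d_min - 1 = 41 - 1 = 40

40 errors


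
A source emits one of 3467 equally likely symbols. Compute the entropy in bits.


H = log2(n) = log2(3467) = 11.7595

11.7595 bits


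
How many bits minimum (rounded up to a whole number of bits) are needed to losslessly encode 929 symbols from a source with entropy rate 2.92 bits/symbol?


Minimum bits >= n * H = 929 * 2.92 = 2712.68, rounded up to a whole number of bits = 2713

2713 bits


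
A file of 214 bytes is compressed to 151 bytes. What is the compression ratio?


Ratio = original / compressed = 214 / 151 = 1.4172

1.4172


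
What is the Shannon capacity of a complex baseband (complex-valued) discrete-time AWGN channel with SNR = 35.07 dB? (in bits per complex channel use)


SNR_linear = 10^(35.07/10) = 3213.6605; C = log2(1 + SNR_linear) = log2(1 + 3213.6605) = 11.6505

11.6505 bits/channel use


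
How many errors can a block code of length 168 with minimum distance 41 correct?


Correction capability = floor((d-1)/2) = floor((41-1)/2) = 20

20 errors


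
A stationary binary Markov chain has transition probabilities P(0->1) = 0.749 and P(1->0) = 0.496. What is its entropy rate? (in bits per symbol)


Stationary distribution: pi_0 = p10/(p01+p10) = 0.3984, pi_1 = 0.6016. Entropy rate H' = pi_0*H(p01) + pi_1*H(p10) = 0.3984*0.8129 + 0.6016*1.0 = 0.9254

0.9254 bits/symbol


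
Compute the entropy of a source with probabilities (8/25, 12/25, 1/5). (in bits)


H = -sum(p_i * log2(p_i)). Terms: -(8/25)*log2(8/25) = 0.526034; -(12/25)*log2(12/25) = 0.508269; -(1/5)*log2(1/5) = 0.464386. H = 0.526034 + 0.508269 + 0.464386 = 1.4987

1.4987 bits


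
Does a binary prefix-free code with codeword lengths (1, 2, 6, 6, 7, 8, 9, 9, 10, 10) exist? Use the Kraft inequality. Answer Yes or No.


Kraft sum = sum(2^(-l_i)) = 0.7988, need <= 1. Result: satisfied (a binary prefix-free code with these lengths exists)

Yes


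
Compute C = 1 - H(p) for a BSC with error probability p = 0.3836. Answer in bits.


H(p) = -p*log2(p) - (1-p)*log2(1-p) = -0.3836*log2(0.3836) - 0.6164*log2(0.6164) = 0.530260 + 0.430285 = 0.9605. C = 1 - H(p) = 1 - 0.9605 = 0.0395

0.0395 bits


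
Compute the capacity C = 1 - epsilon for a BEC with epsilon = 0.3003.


C = 1 - epsilon = 1 - 0.3003 = 0.6997

0.6997 bits


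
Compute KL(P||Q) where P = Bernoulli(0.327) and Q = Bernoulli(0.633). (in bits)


KL = p*log2(p/q) + (1-p)*log2((1-p)/(1-q)) = 0.327*log2(0.327/0.633) + 0.673*log2(0.673/0.367) = 0.2772

0.2772 bits


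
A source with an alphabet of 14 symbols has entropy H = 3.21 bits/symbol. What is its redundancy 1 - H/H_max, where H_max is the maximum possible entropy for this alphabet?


H_max = log2(K) = log2(14) = 3.8074 bits/symbol. Redundancy = 1 - H/H_max = 1 - 3.21/3.8074 = 1 - 0.8431 = 0.1569

0.1569


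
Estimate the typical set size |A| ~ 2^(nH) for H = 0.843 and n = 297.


log2|A_typical| = nH = 297 * 0.843 = 250.371, so |A_typical| ~ 2^250.371 = 2.340e+75

2.340e+75


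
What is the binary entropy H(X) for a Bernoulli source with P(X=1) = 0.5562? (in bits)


H = -p*log2(p) - (1-p)*log2(1-p). -0.5562*log2(0.5562) = 0.470726; -0.4438*log2(0.4438) = 0.520142. H = 0.470726 + 0.520142 = 0.9909

0.9909 bits


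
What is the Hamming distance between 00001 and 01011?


Count differing positions: . ^ . ^ . = 2 differences

2


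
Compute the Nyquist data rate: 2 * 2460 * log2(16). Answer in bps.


Rate = 2 * B * log2(M) = 2 * 2460 * 4.0 = 19680.0

19680.0 bps


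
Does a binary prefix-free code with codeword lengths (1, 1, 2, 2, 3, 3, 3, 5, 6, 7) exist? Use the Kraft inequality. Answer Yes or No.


Kraft sum = sum(2^(-l_i)) = 1.9297, need <= 1. Result: violated (a binary prefix-free code with these lengths cannot exist)

No


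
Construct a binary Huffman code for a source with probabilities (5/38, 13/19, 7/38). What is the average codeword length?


Huffman construction (repeatedly merge the two least-probable nodes; each merge adds 1 bit to every symbol beneath it): 5/38 + 7/38 = 6/19; 6/19 + 13/19 = 1. Resulting codeword lengths (in the order the probabilities were given): (2, 1, 2). L_avg = sum(p_i * l_i) = 5/38*2 + 13/19*1 + 7/38*2 = 25/19 = 1.3158

1.3158 bits


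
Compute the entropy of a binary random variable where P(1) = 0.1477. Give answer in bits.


H = -p*log2(p) - (1-p)*log2(1-p). -0.1477*log2(0.1477) = 0.407542; -0.8523*log2(0.8523) = 0.196512. H = 0.407542 + 0.196512 = 0.6041

0.6041 bits


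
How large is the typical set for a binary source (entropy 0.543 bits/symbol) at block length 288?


log2|A_typical| = nH = 288 * 0.543 = 156.384, so |A_typical| ~ 2^156.384 = 1.192e+47

1.192e+47


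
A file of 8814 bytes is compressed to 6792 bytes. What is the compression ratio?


Ratio = original / compressed = 8814 / 6792 = 1.2977

1.2977


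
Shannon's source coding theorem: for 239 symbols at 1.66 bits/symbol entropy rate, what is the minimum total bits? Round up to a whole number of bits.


Minimum bits >= n * H = 239 * 1.66 = 396.74, rounded up to a whole number of bits = 397

397 bits


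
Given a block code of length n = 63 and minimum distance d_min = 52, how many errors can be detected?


Detection capability = d_min - 1 = 52 - 1 = 51

51 errors


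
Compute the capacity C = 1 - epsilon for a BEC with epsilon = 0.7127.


C = 1 - epsilon = 1 - 0.7127 = 0.2873

0.2873 bits


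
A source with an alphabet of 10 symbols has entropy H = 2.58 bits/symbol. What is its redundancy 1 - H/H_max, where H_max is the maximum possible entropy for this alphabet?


H_max = log2(K) = log2(10) = 3.3219 bits/symbol. Redundancy = 1 - H/H_max = 1 - 2.58/3.3219 = 1 - 0.7767 = 0.2233

0.2233


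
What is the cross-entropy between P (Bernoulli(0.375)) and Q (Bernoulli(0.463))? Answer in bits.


H(P,Q) = -p*log2(q) - (1-p)*log2(1-q). -0.375*log2(0.463) = 0.416593; -0.625*log2(0.537) = 0.560629. H(P,Q) = 0.416593 + 0.560629 = 0.9772

0.9772 bits


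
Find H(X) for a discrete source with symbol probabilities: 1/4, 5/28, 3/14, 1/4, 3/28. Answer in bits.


H = -sum(p_i * log2(p_i)). Terms: -(1/4)*log2(1/4) = 0.500000; -(5/28)*log2(5/28) = 0.443826; -(3/14)*log2(3/14) = 0.476227; -(1/4)*log2(1/4) = 0.500000; -(3/28)*log2(3/28) = 0.345256. H = 0.500000 + 0.443826 + 0.476227 + 0.500000 + 0.345256 = 2.2653

2.2653 bits


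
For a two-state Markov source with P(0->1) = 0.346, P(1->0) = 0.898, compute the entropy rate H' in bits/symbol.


Stationary distribution: pi_0 = p10/(p01+p10) = 0.7219, pi_1 = 0.2781. Entropy rate H' = pi_0*H(p01) + pi_1*H(p10) = 0.7219*0.9304 + 0.2781*0.4753 = 0.8039

0.8039 bits/symbol


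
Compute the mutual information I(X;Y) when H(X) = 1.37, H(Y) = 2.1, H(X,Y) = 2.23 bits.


I(X;Y) = H(X) + H(Y) - H(X,Y) = 1.37 + 2.1 - 2.23 = 1.24

1.24 bits


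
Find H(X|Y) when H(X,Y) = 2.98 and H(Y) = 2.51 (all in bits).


H(X|Y) = H(X,Y) - H(Y) = 2.98 - 2.51 = 0.47

0.47 bits


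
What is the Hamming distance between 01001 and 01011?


Count differing positions: . . . ^ . = 1 differences

1


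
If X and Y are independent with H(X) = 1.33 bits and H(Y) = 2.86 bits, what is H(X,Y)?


For independent variables, H(X,Y) = H(X) + H(Y) = 1.33 + 2.86 = 4.19

4.19 bits


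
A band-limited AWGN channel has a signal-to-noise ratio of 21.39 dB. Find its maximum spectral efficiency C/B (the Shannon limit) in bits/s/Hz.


SNR_linear = 10^(21.39/10) = 137.7209; C/B = log2(1 + SNR_linear) = log2(1 + 137.7209) = 7.116

7.116 bits/s/Hz


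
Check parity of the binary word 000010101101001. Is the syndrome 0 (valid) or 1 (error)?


Syndrome = XOR of all bits = 0 XOR 0 XOR 0 XOR 0 XOR 1 XOR 0 XOR 1 XOR 0 XOR 1 XOR 1 XOR 0 XOR 1 XOR 0 XOR 0 XOR 1 = 0

0


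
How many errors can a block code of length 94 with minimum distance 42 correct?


Correction capability = floor((d-1)/2) = floor((42-1)/2) = 20

20 errors


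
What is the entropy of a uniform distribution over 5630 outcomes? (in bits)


H = log2(n) = log2(5630) = 12.4589

12.4589 bits


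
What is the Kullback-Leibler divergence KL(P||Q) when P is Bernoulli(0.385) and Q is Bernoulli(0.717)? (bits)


KL = p*log2(p/q) + (1-p)*log2((1-p)/(1-q)) = 0.385*log2(0.385/0.717) + 0.615*log2(0.615/0.283) = 0.3433

0.3433 bits


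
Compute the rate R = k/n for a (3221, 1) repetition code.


Rate = k/n = 1/3221

1/3221


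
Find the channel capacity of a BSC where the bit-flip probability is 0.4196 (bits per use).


H(p) = -p*log2(p) - (1-p)*log2(1-p) = -0.4196*log2(0.4196) - 0.5804*log2(0.5804) = 0.525722 + 0.455545 = 0.9813. C = 1 - H(p) = 1 - 0.9813 = 0.0187

0.0187 bits


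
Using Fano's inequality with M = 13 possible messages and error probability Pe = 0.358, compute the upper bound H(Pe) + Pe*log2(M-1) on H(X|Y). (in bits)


H(Pe) = -Pe*log2(Pe) - (1-Pe)*log2(1-Pe) = -0.358*log2(0.358) - 0.642*log2(0.642) = 0.530545 + 0.410466 = 0.941. Pe*log2(M-1) = 0.358*log2(12) = 1.283417. Bound = H(Pe) + Pe*log2(M-1) = 0.530545 + 0.410466 + 1.283417 = 2.2244

2.2244 bits


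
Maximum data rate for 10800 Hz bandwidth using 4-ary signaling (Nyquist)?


Rate = 2 * B * log2(M) = 2 * 10800 * 2.0 = 43200.0

43200.0 bps


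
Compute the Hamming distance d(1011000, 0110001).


Count differing positions: ^ ^ . ^ . . ^ = 4 differences

4


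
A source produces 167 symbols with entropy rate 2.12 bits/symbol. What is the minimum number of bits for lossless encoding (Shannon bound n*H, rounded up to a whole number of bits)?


Minimum bits >= n * H = 167 * 2.12 = 354.04, rounded up to a whole number of bits = 355

355 bits


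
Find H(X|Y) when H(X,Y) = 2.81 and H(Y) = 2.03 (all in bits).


H(X|Y) = H(X,Y) - H(Y) = 2.81 - 2.03 = 0.78

0.78 bits


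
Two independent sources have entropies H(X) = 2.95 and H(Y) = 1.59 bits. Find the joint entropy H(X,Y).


For independent variables, H(X,Y) = H(X) + H(Y) = 2.95 + 1.59 = 4.54

4.54 bits


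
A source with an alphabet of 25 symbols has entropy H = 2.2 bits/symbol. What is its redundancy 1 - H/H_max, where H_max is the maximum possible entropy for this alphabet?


H_max = log2(K) = log2(25) = 4.6439 bits/symbol. Redundancy = 1 - H/H_max = 1 - 2.2/4.6439 = 1 - 0.4737 = 0.5263

0.5263


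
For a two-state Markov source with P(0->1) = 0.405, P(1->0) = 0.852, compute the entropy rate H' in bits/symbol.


Stationary distribution: pi_0 = p10/(p01+p10) = 0.6778, pi_1 = 0.3222. Entropy rate H' = pi_0*H(p01) + pi_1*H(p10) = 0.6778*0.9738 + 0.3222*0.6048 = 0.8549

0.8549 bits/symbol


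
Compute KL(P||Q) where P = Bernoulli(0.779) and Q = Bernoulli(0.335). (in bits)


KL = p*log2(p/q) + (1-p)*log2((1-p)/(1-q)) = 0.779*log2(0.779/0.335) + 0.221*log2(0.221/0.665) = 0.5972

0.5972 bits


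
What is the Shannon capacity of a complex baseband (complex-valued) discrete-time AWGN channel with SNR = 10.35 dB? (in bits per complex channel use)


SNR_linear = 10^(10.35/10) = 10.8393; C = log2(1 + SNR_linear) = log2(1 + 10.8393) = 3.5655

3.5655 bits/channel use


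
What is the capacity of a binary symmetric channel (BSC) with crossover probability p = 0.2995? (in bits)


H(p) = -p*log2(p) - (1-p)*log2(1-p) = -0.2995*log2(0.2995) - 0.7005*log2(0.7005) = 0.520942 + 0.359737 = 0.8807. C = 1 - H(p) = 1 - 0.8807 = 0.1193

0.1193 bits


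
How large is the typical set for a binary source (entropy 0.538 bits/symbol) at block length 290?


log2|A_typical| = nH = 290 * 0.538 = 156.02, so |A_typical| ~ 2^156.02 = 9.262e+46

9.262e+46


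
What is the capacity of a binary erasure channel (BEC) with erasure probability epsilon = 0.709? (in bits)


C = 1 - epsilon = 1 - 0.709 = 0.291

0.291 bits


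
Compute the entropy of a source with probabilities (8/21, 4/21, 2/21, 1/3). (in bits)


H = -sum(p_i * log2(p_i)). Terms: -(8/21)*log2(8/21) = 0.530407; -(4/21)*log2(4/21) = 0.455680; -(2/21)*log2(2/21) = 0.323078; -(1/3)*log2(1/3) = 0.528321. H = 0.530407 + 0.455680 + 0.323078 + 0.528321 = 1.8375

1.8375 bits


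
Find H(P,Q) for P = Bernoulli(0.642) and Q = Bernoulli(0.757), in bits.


H(P,Q) = -p*log2(q) - (1-p)*log2(1-q). -0.642*log2(0.757) = 0.257850; -0.358*log2(0.243) = 0.730668. H(P,Q) = 0.257850 + 0.730668 = 0.9885

0.9885 bits


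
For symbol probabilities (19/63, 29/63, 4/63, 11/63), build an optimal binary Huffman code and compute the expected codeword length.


Huffman construction (repeatedly merge the two least-probable nodes; each merge adds 1 bit to every symbol beneath it): 4/63 + 11/63 = 5/21; 5/21 + 19/63 = 34/63; 29/63 + 34/63 = 1. Resulting codeword lengths (in the order the probabilities were given): (2, 1, 3, 3). L_avg = sum(p_i * l_i) = 19/63*2 + 29/63*1 + 4/63*3 + 11/63*3 = 16/9 = 1.7778

1.7778 bits


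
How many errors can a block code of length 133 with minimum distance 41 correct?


Correction capability = floor((d-1)/2) = floor((41-1)/2) = 20

20 errors


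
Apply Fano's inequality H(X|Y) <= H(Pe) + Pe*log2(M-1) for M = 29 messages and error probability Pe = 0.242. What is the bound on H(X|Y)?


H(Pe) = -Pe*log2(Pe) - (1-Pe)*log2(1-Pe) = -0.242*log2(0.242) - 0.758*log2(0.758) = 0.495355 + 0.302996 = 0.7984. Pe*log2(M-1) = 0.242*log2(28) = 1.163380. Bound = H(Pe) + Pe*log2(M-1) = 0.495355 + 0.302996 + 1.163380 = 1.9617

1.9617 bits


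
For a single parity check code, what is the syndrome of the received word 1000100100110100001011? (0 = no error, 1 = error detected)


Syndrome = XOR of all bits = 1 XOR 0 XOR 0 XOR 0 XOR 1 XOR 0 XOR 0 XOR 1 XOR 0 XOR 0 XOR 1 XOR 1 XOR 0 XOR 1 XOR 0 XOR 0 XOR 0 XOR 0 XOR 1 XOR 0 XOR 1 XOR 1 = 1

1


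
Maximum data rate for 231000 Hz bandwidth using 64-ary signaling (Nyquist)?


Rate = 2 * B * log2(M) = 2 * 231000 * 6.0 = 2772000.0

2772000.0 bps


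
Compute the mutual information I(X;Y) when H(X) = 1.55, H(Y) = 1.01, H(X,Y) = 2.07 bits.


I(X;Y) = H(X) + H(Y) - H(X,Y) = 1.55 + 1.01 - 2.07 = 0.49

0.49 bits


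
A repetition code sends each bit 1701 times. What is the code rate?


Rate = k/n = 1/1701

1/1701


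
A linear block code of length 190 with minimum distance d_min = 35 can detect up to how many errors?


Detection capability = d_min - 1 = 35 - 1 = 34

34 errors


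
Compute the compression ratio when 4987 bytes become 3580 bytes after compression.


Ratio = original / compressed = 4987 / 3580 = 1.393

1.393


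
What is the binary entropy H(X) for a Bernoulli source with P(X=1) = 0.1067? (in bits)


H = -p*log2(p) - (1-p)*log2(1-p). -0.1067*log2(0.1067) = 0.344467; -0.8933*log2(0.8933) = 0.145414. H = 0.344467 + 0.145414 = 0.4899

0.4899 bits


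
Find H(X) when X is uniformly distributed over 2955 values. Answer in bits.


H = log2(n) = log2(2955) = 11.5289

11.5289 bits


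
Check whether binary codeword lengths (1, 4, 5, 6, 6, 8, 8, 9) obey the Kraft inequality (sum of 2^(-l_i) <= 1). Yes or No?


Kraft sum = sum(2^(-l_i)) = 0.6348, need <= 1. Result: satisfied (a binary prefix-free code with these lengths exists)

Yes


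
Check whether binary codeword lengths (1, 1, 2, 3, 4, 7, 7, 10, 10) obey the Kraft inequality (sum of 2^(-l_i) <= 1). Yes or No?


Kraft sum = sum(2^(-l_i)) = 1.4551, need <= 1. Result: violated (a binary prefix-free code with these lengths cannot exist)

No


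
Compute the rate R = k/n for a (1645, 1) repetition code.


Rate = k/n = 1/1645

1/1645


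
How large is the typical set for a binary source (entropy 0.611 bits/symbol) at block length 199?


log2|A_typical| = nH = 199 * 0.611 = 121.589, so |A_typical| ~ 2^121.589 = 3.999e+36

3.999e+36


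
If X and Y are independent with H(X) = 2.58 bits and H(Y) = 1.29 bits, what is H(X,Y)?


For independent variables, H(X,Y) = H(X) + H(Y) = 2.58 + 1.29 = 3.87

3.87 bits


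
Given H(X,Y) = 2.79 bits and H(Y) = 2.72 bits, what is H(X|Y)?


H(X|Y) = H(X,Y) - H(Y) = 2.79 - 2.72 = 0.07

0.07 bits


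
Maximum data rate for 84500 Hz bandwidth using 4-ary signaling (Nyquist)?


Rate = 2 * B * log2(M) = 2 * 84500 * 2.0 = 338000.0

338000.0 bps


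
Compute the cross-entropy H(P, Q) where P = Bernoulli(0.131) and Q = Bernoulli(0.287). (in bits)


H(P,Q) = -p*log2(q) - (1-p)*log2(1-q). -0.131*log2(0.287) = 0.235915; -0.869*log2(0.713) = 0.424095. H(P,Q) = 0.235915 + 0.424095 = 0.66

0.66 bits


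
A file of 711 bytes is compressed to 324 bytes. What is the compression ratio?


Ratio = original / compressed = 711 / 324 = 2.1944

2.1944


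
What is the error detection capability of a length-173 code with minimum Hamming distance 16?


Detection capability = d_min - 1 = 16 - 1 = 15

15 errors


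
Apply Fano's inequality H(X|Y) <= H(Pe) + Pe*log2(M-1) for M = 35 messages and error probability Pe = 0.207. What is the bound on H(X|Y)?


H(Pe) = -Pe*log2(Pe) - (1-Pe)*log2(1-Pe) = -0.207*log2(0.207) - 0.793*log2(0.793) = 0.470366 + 0.265344 = 0.7357. Pe*log2(M-1) = 0.207*log2(34) = 1.053105. Bound = H(Pe) + Pe*log2(M-1) = 0.470366 + 0.265344 + 1.053105 = 1.7888

1.7888 bits


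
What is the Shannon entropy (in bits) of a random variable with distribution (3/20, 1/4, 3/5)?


H = -sum(p_i * log2(p_i)). Terms: -(3/20)*log2(3/20) = 0.410545; -(1/4)*log2(1/4) = 0.500000; -(3/5)*log2(3/5) = 0.442179. H = 0.410545 + 0.500000 + 0.442179 = 1.3527

1.3527 bits


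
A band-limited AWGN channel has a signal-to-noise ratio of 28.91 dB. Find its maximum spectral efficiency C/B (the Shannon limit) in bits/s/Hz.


SNR_linear = 10^(28.91/10) = 778.0366; C/B = log2(1 + SNR_linear) = log2(1 + 778.0366) = 9.6055

9.6055 bits/s/Hz


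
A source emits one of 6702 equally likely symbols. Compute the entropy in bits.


H = log2(n) = log2(6702) = 12.7104

12.7104 bits


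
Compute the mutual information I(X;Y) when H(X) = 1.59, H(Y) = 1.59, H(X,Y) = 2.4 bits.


I(X;Y) = H(X) + H(Y) - H(X,Y) = 1.59 + 1.59 - 2.4 = 0.78

0.78 bits


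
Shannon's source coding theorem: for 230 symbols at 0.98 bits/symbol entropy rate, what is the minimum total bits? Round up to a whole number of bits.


Minimum bits >= n * H = 230 * 0.98 = 225.4, rounded up to a whole number of bits = 226

226 bits


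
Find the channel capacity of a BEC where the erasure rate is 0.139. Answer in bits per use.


C = 1 - epsilon = 1 - 0.139 = 0.861

0.861 bits


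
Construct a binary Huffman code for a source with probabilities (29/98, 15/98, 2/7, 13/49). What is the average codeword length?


Huffman construction (repeatedly merge the two least-probable nodes; each merge adds 1 bit to every symbol beneath it): 15/98 + 13/49 = 41/98; 2/7 + 29/98 = 57/98; 41/98 + 57/98 = 1. Resulting codeword lengths (in the order the probabilities were given): (2, 2, 2, 2). L_avg = sum(p_i * l_i) = 29/98*2 + 15/98*2 + 2/7*2 + 13/49*2 = 2

2.0 bits


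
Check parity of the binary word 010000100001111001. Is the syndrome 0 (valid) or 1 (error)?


Syndrome = XOR of all bits = 0 XOR 1 XOR 0 XOR 0 XOR 0 XOR 0 XOR 1 XOR 0 XOR 0 XOR 0 XOR 0 XOR 1 XOR 1 XOR 1 XOR 1 XOR 0 XOR 0 XOR 1 = 1

1


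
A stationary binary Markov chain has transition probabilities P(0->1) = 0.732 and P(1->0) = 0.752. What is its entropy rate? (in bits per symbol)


Stationary distribution: pi_0 = p10/(p01+p10) = 0.5067, pi_1 = 0.4933. Entropy rate H' = pi_0*H(p01) + pi_1*H(p10) = 0.5067*0.8386 + 0.4933*0.8081 = 0.8235

0.8235 bits/symbol


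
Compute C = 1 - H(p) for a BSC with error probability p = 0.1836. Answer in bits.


H(p) = -p*log2(p) - (1-p)*log2(1-p) = -0.1836*log2(0.1836) - 0.8164*log2(0.8164) = 0.448968 + 0.238921 = 0.6879. C = 1 - H(p) = 1 - 0.6879 = 0.3121

0.3121 bits


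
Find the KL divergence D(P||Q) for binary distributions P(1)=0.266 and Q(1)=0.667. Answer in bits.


KL = p*log2(p/q) + (1-p)*log2((1-p)/(1-q)) = 0.266*log2(0.266/0.667) + 0.734*log2(0.734/0.333) = 0.4842

0.4842 bits


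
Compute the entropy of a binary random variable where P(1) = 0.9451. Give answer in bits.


H = -p*log2(p) - (1-p)*log2(1-p). -0.9451*log2(0.9451) = 0.076989; -0.0549*log2(0.0549) = 0.229869. H = 0.076989 + 0.229869 = 0.3069

0.3069 bits
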